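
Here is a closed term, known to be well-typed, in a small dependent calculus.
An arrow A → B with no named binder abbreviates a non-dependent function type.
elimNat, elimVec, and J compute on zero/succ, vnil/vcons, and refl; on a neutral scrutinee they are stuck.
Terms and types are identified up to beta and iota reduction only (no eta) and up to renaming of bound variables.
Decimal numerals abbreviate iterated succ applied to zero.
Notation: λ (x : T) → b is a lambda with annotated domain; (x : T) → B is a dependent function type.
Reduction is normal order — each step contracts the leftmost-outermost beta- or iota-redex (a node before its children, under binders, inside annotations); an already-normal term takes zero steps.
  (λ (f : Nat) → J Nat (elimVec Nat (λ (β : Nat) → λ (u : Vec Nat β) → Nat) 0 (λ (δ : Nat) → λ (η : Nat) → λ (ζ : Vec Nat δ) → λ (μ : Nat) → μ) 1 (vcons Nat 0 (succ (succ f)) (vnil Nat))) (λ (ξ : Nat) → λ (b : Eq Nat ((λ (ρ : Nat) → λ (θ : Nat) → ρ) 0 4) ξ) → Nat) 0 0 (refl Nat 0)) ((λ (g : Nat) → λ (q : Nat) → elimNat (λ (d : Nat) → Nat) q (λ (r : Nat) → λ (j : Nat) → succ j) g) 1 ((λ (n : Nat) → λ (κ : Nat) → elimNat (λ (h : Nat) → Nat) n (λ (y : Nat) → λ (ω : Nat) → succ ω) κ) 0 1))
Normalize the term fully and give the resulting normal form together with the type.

normal form:
  0
the term's type:
  Nat


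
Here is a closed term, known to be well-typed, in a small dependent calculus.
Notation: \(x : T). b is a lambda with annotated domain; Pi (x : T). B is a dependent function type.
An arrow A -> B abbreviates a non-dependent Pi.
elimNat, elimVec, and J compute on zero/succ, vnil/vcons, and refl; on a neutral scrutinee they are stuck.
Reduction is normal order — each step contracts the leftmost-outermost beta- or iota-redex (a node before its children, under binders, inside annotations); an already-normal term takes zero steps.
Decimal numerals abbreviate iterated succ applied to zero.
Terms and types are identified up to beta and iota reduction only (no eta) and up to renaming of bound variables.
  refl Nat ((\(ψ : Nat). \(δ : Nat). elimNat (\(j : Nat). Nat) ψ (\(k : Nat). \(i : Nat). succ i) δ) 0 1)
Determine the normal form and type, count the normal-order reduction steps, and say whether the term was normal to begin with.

reduced normal form:
  refl Nat 1
the term's type:
  Eq Nat 1 1
normal-order step count: 6
already normal: no
first contracted redex: a beta-redex


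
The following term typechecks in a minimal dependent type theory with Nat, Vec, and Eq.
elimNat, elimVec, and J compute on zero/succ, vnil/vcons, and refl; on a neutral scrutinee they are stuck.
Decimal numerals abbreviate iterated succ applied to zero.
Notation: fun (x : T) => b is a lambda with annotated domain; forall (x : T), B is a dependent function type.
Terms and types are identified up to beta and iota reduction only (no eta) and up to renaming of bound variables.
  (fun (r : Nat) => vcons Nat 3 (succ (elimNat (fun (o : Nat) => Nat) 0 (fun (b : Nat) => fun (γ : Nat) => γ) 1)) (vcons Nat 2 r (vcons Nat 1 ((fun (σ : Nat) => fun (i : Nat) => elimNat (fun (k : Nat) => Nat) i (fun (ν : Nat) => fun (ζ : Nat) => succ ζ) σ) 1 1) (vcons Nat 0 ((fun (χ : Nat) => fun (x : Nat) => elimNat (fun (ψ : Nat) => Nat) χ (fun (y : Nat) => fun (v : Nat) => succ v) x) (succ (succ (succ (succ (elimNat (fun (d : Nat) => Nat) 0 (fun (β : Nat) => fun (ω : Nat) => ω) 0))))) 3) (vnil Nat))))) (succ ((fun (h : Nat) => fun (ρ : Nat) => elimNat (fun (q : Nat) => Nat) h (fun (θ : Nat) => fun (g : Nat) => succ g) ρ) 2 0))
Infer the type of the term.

the term's type:
  Vec Nat 4


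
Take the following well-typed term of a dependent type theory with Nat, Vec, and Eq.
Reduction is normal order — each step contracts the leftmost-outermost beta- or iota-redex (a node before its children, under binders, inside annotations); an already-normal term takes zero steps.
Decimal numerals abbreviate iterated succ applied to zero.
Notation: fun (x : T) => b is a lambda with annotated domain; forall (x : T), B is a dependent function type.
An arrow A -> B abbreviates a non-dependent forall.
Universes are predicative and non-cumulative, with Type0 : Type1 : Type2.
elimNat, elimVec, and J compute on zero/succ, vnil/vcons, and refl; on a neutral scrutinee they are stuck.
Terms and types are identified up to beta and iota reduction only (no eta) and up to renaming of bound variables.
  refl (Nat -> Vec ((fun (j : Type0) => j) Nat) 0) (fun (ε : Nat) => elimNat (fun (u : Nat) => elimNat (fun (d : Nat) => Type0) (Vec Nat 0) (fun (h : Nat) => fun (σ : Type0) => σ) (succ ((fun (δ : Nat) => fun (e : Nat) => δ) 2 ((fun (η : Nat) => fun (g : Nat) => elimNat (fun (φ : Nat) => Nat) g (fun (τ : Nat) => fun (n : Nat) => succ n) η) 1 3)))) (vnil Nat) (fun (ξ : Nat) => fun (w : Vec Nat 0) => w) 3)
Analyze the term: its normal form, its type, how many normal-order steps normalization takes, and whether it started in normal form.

resulting normal form:
  refl (Nat -> Vec Nat 0) (fun (j : Nat) => vnil Nat)
the term's type:
  Eq (Nat -> Vec Nat 0) (fun (j : Nat) => vnil Nat) (fun (ε : Nat) => vnil Nat)
reduction steps (normal order): 11
already normal: no
first contracted redex: a beta-redex


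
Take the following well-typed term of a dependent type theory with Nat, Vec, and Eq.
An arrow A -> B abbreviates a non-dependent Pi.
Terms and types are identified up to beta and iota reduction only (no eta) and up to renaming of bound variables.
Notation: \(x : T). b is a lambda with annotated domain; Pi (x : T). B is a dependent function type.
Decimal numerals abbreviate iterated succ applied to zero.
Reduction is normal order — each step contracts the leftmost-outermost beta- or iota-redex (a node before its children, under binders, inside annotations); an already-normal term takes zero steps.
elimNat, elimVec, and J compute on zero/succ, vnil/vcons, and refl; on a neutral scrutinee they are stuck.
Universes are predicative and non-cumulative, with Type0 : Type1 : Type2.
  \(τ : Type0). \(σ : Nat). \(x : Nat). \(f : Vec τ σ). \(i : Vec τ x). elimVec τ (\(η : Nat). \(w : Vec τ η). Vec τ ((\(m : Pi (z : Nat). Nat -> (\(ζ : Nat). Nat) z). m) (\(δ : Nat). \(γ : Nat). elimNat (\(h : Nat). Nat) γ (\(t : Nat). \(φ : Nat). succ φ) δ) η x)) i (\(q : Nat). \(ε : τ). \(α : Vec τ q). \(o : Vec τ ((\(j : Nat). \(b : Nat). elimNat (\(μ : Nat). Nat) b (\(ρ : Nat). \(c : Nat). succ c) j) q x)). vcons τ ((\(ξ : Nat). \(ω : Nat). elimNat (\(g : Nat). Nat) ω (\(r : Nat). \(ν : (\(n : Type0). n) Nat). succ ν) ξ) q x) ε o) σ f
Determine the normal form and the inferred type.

resulting normal form:
  \(τ : Type0). \(σ : Nat). \(x : Nat). \(f : Vec τ σ). \(i : Vec τ x). elimVec τ (\(η : Nat). \(w : Vec τ η). Vec τ (elimNat (\(m : Nat). Nat) x (\(z : Nat). \(ζ : Nat). succ ζ) η)) i (\(δ : Nat). \(γ : τ). \(h : Vec τ δ). \(t : Vec τ (elimNat (\(φ : Nat). Nat) x (\(q : Nat). \(ε : Nat). succ ε) δ)). vcons τ (elimNat (\(α : Nat). Nat) x (\(o : Nat). \(j : Nat). succ j) δ) γ t) σ f
the term's type:
  Pi (τ : Type0). Pi (σ : Nat). Pi (x : Nat). Vec τ σ -> Vec τ x -> Vec τ (elimNat (\(f : Nat). Nat) x (\(i : Nat). \(η : Nat). succ η) σ)


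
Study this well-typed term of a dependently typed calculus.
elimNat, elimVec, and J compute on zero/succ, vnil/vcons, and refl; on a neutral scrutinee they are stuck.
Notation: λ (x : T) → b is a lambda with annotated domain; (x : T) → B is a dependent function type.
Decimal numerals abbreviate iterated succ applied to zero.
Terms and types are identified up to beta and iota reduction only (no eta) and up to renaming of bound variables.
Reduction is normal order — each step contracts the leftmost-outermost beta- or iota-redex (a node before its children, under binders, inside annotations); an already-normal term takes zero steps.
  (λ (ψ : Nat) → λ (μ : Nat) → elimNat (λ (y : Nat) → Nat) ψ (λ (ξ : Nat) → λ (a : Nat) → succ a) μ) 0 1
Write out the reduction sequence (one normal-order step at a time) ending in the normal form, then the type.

normal-order reduction sequence:
  (λ (ψ : Nat) → λ (μ : Nat) → elimNat (λ (y : Nat) → Nat) ψ (λ (ξ : Nat) → λ (a : Nat) → succ a) μ) 0 1
  ~> (λ (ψ : Nat) → elimNat (λ (μ : Nat) → Nat) 0 (λ (y : Nat) → λ (ξ : Nat) → succ ξ) ψ) 1
  ~> elimNat (λ (ψ : Nat) → Nat) 0 (λ (μ : Nat) → λ (y : Nat) → succ y) 1
  ~> (λ (ψ : Nat) → λ (μ : Nat) → succ μ) 0 (elimNat (λ (y : Nat) → Nat) 0 (λ (ξ : Nat) → λ (a : Nat) → succ a) 0)
  ~> (λ (ψ : Nat) → succ ψ) (elimNat (λ (μ : Nat) → Nat) 0 (λ (y : Nat) → λ (ξ : Nat) → succ ξ) 0)
  ~> succ (elimNat (λ (ψ : Nat) → Nat) 0 (λ (μ : Nat) → λ (y : Nat) → succ y) 0)
  ~> 1
type:
  Nat


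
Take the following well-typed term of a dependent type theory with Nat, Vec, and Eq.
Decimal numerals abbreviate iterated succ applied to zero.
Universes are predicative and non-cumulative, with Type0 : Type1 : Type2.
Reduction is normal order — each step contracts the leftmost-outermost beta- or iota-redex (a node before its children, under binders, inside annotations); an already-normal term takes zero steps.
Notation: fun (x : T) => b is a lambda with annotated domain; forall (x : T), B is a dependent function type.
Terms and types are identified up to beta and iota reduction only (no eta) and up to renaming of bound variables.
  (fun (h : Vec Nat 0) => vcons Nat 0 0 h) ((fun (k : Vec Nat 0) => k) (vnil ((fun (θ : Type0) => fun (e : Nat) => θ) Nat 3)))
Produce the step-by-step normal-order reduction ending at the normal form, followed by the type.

normal-order reduction:
  (fun (h : Vec Nat 0) => vcons Nat 0 0 h) ((fun (k : Vec Nat 0) => k) (vnil ((fun (θ : Type0) => fun (e : Nat) => θ) Nat 3)))
  ~> vcons Nat 0 0 ((fun (h : Vec Nat 0) => h) (vnil ((fun (k : Type0) => fun (θ : Nat) => k) Nat 3)))
  ~> vcons Nat 0 0 (vnil ((fun (h : Type0) => fun (k : Nat) => h) Nat 3))
  ~> vcons Nat 0 0 (vnil ((fun (h : Nat) => Nat) 3))
  ~> vcons Nat 0 0 (vnil Nat)
the term's type:
  Vec Nat 1


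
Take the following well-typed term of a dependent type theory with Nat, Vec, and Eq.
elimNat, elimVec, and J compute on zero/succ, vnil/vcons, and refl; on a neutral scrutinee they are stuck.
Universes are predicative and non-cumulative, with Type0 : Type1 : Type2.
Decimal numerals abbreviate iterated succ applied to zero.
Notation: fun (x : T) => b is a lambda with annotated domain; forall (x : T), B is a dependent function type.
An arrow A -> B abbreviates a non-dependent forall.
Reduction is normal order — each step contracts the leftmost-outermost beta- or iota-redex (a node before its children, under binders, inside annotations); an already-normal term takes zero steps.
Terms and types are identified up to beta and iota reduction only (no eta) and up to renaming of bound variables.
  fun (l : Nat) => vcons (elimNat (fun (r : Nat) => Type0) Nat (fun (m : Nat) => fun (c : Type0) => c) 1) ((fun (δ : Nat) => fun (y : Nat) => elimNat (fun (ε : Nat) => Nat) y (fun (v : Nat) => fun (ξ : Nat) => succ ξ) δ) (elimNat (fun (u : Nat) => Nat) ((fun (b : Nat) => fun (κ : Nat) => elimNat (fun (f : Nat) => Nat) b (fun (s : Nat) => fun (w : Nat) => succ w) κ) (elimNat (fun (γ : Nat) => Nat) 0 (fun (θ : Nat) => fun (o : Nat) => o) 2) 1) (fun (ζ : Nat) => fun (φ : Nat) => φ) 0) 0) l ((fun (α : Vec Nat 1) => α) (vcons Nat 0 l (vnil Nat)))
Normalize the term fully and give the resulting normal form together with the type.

reduced normal form:
  fun (l : Nat) => vcons Nat 1 l (vcons Nat 0 l (vnil Nat))
inferred type:
  Nat -> Vec Nat 2


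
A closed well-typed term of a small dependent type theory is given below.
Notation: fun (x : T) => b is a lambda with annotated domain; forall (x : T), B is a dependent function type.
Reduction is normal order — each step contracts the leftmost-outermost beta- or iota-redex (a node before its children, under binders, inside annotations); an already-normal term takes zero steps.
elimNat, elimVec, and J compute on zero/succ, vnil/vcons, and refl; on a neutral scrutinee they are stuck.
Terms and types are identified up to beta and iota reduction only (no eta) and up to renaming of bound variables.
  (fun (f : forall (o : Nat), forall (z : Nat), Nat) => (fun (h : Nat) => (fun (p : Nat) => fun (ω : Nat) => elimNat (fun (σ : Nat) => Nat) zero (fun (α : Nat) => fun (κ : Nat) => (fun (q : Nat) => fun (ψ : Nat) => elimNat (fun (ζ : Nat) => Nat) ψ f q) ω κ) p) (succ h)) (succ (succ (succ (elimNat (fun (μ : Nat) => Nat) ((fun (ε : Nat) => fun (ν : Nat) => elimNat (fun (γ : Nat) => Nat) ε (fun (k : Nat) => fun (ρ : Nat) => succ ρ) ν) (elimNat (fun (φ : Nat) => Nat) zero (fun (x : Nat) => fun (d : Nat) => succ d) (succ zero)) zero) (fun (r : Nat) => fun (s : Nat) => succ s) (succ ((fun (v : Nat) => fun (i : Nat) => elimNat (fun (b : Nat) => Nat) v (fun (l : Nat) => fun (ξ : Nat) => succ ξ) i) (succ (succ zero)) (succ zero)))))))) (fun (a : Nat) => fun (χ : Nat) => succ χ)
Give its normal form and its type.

normal form:
  fun (f : Nat) => elimNat (fun (o : Nat) => Nat) (elimNat (fun (z : Nat) => Nat) (elimNat (fun (h : Nat) => Nat) (elimNat (fun (p : Nat) => Nat) (elimNat (fun (ω : Nat) => Nat) (elimNat (fun (σ : Nat) => Nat) (elimNat (fun (α : Nat) => Nat) (elimNat (fun (κ : Nat) => Nat) (elimNat (fun (q : Nat) => Nat) zero (fun (ψ : Nat) => fun (ζ : Nat) => succ ζ) f) (fun (μ : Nat) => fun (ε : Nat) => succ ε) f) (fun (ν : Nat) => fun (γ : Nat) => succ γ) f) (fun (k : Nat) => fun (ρ : Nat) => succ ρ) f) (fun (φ : Nat) => fun (x : Nat) => succ x) f) (fun (d : Nat) => fun (r : Nat) => succ r) f) (fun (s : Nat) => fun (v : Nat) => succ v) f) (fun (i : Nat) => fun (b : Nat) => succ b) f) (fun (l : Nat) => fun (ξ : Nat) => succ ξ) f
inferred type:
  forall (f : Nat), Nat
observation: normalization takes exactly 67 steps under the normal-order strategy.


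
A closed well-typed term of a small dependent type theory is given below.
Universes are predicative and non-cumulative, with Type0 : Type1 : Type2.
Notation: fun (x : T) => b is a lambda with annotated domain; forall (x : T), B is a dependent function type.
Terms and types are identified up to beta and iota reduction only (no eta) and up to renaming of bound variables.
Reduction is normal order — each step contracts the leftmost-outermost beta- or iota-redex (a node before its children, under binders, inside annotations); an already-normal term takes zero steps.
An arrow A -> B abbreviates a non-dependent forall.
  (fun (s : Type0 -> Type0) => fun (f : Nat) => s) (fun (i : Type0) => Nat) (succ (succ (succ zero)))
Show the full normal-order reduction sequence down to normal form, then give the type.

normal-order reduction:
  (fun (s : Type0 -> Type0) => fun (f : Nat) => s) (fun (i : Type0) => Nat) (succ (succ (succ zero)))
  ~> (fun (s : Nat) => fun (f : Type0) => Nat) (succ (succ (succ zero)))
  ~> fun (s : Type0) => Nat
inferred type:
  Type0 -> Type0


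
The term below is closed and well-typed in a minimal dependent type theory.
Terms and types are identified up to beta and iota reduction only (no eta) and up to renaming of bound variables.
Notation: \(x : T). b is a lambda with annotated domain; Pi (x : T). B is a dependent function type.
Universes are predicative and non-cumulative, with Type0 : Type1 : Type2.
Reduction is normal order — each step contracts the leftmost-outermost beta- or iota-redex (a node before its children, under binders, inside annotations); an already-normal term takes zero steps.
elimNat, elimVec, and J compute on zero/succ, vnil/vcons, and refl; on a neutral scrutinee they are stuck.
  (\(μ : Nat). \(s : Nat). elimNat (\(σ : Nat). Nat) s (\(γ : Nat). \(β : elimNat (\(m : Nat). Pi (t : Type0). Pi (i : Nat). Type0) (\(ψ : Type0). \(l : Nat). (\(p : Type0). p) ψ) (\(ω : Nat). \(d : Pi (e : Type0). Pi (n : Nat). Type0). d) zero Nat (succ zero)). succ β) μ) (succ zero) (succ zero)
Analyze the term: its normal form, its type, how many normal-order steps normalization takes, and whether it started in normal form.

resulting normal form:
  succ (succ zero)
inferred type:
  Nat
reduction steps (normal order): 6
term was already normal: no
first redex: a beta-redex


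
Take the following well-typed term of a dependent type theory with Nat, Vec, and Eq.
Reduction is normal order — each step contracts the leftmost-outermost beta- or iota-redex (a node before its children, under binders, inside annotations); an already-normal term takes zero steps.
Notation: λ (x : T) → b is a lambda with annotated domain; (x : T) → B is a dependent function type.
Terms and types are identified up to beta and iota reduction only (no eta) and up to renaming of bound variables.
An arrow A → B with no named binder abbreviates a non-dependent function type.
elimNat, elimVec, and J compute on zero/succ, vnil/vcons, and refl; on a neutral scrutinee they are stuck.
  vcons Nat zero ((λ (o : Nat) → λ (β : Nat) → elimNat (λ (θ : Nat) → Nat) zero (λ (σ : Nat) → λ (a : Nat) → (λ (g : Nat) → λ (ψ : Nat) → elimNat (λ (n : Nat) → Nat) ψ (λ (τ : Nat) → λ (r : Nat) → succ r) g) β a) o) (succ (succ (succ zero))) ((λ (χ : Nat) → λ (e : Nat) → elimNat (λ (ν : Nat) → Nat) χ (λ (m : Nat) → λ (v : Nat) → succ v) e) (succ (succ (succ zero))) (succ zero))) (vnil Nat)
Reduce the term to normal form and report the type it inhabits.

resulting normal form:
  vcons Nat zero (succ (succ (succ (succ (succ (succ (succ (succ (succ (succ (succ (succ zero)))))))))))) (vnil Nat)
inferred type:
  Vec Nat (succ zero)
observation: normalization takes exactly 75 steps under the normal-order strategy.


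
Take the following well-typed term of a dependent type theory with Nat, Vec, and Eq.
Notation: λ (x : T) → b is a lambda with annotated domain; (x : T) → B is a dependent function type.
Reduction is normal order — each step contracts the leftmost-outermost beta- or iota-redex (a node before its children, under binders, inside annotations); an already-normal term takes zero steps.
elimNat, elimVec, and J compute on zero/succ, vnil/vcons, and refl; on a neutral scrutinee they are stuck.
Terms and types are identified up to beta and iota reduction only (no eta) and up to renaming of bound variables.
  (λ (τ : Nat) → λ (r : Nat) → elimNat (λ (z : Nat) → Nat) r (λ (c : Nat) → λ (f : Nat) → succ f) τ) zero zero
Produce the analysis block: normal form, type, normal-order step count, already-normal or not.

reduced normal form:
  zero
type:
  Nat
normal-order step count: 3
started in normal form: no
first redex: a beta-redex


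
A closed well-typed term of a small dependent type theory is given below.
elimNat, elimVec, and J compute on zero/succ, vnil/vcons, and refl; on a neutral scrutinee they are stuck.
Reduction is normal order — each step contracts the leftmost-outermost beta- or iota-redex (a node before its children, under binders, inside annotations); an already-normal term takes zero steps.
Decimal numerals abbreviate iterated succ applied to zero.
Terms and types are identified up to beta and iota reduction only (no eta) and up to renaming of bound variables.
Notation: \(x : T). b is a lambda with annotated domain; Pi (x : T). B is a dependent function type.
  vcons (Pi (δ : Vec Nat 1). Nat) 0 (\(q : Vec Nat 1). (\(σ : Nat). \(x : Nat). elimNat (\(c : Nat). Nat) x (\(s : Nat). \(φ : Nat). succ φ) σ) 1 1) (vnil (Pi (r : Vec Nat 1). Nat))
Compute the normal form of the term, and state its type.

reduced normal form:
  vcons (Pi (δ : Vec Nat 1). Nat) 0 (\(q : Vec Nat 1). 2) (vnil (Pi (σ : Vec Nat 1). Nat))
type:
  Vec (Pi (δ : Vec Nat 1). Nat) 1
observation: reduction starts at a beta-redex, and 6 normal-order steps reach the normal form.


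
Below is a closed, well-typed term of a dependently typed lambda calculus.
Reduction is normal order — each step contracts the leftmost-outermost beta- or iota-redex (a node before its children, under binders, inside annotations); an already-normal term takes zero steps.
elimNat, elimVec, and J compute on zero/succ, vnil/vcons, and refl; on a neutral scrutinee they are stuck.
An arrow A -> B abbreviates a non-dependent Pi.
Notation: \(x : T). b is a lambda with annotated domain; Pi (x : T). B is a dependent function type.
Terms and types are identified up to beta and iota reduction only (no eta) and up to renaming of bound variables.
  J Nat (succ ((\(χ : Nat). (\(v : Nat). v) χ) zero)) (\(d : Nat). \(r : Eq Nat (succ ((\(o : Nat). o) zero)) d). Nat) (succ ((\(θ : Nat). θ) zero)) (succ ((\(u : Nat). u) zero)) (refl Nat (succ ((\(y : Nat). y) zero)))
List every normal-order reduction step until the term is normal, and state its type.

normal-order reduction sequence:
  J Nat (succ ((\(χ : Nat). (\(v : Nat). v) χ) zero)) (\(d : Nat). \(r : Eq Nat (succ ((\(o : Nat). o) zero)) d). Nat) (succ ((\(θ : Nat). θ) zero)) (succ ((\(u : Nat). u) zero)) (refl Nat (succ ((\(y : Nat). y) zero)))
  ~> succ ((\(χ : Nat). χ) zero)
  ~> succ zero
inferred type:
  Nat


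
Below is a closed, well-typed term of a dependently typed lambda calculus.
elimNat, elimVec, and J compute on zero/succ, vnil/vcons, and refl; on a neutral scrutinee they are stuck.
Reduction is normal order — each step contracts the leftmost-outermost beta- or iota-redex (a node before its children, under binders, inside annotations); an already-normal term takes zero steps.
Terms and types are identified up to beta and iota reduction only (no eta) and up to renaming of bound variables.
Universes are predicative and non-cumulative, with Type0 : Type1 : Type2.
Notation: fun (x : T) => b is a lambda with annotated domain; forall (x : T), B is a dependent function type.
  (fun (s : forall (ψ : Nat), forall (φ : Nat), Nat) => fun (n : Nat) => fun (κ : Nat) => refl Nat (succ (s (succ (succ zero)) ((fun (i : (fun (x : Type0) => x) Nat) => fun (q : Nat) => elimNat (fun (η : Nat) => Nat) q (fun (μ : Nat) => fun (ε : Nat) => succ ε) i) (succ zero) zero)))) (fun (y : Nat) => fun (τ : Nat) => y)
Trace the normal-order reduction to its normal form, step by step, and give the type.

normal-order reduction:
  (fun (s : forall (ψ : Nat), forall (φ : Nat), Nat) => fun (n : Nat) => fun (κ : Nat) => refl Nat (succ (s (succ (succ zero)) ((fun (i : (fun (x : Type0) => x) Nat) => fun (q : Nat) => elimNat (fun (η : Nat) => Nat) q (fun (μ : Nat) => fun (ε : Nat) => succ ε) i) (succ zero) zero)))) (fun (y : Nat) => fun (τ : Nat) => y)
  ~> fun (s : Nat) => fun (ψ : Nat) => refl Nat (succ ((fun (φ : Nat) => fun (n : Nat) => φ) (succ (succ zero)) ((fun (κ : (fun (i : Type0) => i) Nat) => fun (x : Nat) => elimNat (fun (q : Nat) => Nat) x (fun (η : Nat) => fun (μ : Nat) => succ μ) κ) (succ zero) zero)))
  ~> fun (s : Nat) => fun (ψ : Nat) => refl Nat (succ ((fun (φ : Nat) => succ (succ zero)) ((fun (n : (fun (κ : Type0) => κ) Nat) => fun (i : Nat) => elimNat (fun (x : Nat) => Nat) i (fun (q : Nat) => fun (η : Nat) => succ η) n) (succ zero) zero)))
  ~> fun (s : Nat) => fun (ψ : Nat) => refl Nat (succ (succ (succ zero)))
the term's type:
  forall (s : Nat), forall (ψ : Nat), Eq Nat (succ (succ (succ zero))) (succ (succ (succ zero)))


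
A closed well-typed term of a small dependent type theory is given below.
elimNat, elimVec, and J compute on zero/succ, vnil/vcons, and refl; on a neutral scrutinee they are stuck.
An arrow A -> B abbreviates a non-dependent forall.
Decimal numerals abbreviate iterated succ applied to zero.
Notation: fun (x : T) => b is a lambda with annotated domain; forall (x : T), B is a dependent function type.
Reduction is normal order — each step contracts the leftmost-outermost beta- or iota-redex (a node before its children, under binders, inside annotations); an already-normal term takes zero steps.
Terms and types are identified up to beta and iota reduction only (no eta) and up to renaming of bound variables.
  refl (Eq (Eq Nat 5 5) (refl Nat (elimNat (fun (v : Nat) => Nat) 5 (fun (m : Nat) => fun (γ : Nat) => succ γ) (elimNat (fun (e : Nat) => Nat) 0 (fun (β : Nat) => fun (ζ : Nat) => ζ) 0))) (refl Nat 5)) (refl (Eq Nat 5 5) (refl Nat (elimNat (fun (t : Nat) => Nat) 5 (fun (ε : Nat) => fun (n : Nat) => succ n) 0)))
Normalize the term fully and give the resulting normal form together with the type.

normal form:
  refl (Eq (Eq Nat 5 5) (refl Nat 5) (refl Nat 5)) (refl (Eq Nat 5 5) (refl Nat 5))
the term's type:
  Eq (Eq (Eq Nat 5 5) (refl Nat 5) (refl Nat 5)) (refl (Eq Nat 5 5) (refl Nat 5)) (refl (Eq Nat 5 5) (refl Nat 5))
observation: the first redex contracted is an elimNat iota-redex; the normal form is reached in 3 normal-order steps.


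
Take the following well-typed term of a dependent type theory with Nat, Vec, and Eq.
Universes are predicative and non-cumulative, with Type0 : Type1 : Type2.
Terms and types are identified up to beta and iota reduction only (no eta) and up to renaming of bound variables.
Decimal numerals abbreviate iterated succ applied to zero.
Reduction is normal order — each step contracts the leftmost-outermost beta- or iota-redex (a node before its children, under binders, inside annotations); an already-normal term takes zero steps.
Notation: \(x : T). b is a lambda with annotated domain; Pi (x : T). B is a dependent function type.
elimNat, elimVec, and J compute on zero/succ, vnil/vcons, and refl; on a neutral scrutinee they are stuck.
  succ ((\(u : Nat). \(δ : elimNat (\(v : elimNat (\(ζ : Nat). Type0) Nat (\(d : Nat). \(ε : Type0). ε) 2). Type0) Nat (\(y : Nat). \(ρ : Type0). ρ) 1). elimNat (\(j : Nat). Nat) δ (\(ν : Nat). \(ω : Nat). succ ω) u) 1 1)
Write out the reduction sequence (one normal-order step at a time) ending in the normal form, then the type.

normal-order reduction:
  succ ((\(u : Nat). \(δ : elimNat (\(v : elimNat (\(ζ : Nat). Type0) Nat (\(d : Nat). \(ε : Type0). ε) 2). Type0) Nat (\(y : Nat). \(ρ : Type0). ρ) 1). elimNat (\(j : Nat). Nat) δ (\(ν : Nat). \(ω : Nat). succ ω) u) 1 1)
  ~> succ ((\(u : elimNat (\(δ : elimNat (\(v : Nat). Type0) Nat (\(ζ : Nat). \(d : Type0). d) 2). Type0) Nat (\(ε : Nat). \(y : Type0). y) 1). elimNat (\(ρ : Nat). Nat) u (\(j : Nat). \(ν : Nat). succ ν) 1) 1)
  ~> succ (elimNat (\(u : Nat). Nat) 1 (\(δ : Nat). \(v : Nat). succ v) 1)
  ~> succ ((\(u : Nat). \(δ : Nat). succ δ) 0 (elimNat (\(v : Nat). Nat) 1 (\(ζ : Nat). \(d : Nat). succ d) 0))
  ~> succ ((\(u : Nat). succ u) (elimNat (\(δ : Nat). Nat) 1 (\(v : Nat). \(ζ : Nat). succ ζ) 0))
  ~> succ (succ (elimNat (\(u : Nat). Nat) 1 (\(δ : Nat). \(v : Nat). succ v) 0))
  ~> 3
the term's type:
  Nat


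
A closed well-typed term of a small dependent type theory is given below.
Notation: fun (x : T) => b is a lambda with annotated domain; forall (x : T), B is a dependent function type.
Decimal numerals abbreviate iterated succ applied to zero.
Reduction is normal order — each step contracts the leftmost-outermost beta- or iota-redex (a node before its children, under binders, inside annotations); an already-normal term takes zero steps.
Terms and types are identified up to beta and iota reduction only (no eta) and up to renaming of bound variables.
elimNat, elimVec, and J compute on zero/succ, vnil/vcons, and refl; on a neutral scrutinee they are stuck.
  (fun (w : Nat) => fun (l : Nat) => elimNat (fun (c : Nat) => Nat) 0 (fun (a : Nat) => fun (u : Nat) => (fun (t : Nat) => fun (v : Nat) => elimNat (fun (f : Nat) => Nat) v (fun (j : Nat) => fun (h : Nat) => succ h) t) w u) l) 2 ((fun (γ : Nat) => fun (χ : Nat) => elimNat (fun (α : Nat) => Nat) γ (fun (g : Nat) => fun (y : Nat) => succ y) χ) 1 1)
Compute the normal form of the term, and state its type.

reduced normal form:
  4
type:
  Nat


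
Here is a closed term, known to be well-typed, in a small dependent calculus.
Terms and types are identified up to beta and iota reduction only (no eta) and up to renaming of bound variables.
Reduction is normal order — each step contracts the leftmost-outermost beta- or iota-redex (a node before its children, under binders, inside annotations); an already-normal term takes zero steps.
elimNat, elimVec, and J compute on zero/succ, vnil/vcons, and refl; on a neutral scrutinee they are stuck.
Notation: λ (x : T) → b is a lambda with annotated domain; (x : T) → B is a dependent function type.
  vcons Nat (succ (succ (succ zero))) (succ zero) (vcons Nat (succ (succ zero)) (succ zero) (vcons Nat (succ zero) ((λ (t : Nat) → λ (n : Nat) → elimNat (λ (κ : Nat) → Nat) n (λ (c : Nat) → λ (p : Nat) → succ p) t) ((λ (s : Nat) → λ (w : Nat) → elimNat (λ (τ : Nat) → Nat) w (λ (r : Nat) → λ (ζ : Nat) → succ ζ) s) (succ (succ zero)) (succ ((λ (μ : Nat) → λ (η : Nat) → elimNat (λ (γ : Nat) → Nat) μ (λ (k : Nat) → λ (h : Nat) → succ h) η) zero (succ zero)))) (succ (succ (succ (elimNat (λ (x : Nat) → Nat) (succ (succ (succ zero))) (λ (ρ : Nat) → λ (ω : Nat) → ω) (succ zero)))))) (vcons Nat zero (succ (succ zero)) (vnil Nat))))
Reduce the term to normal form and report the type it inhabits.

normal form:
  vcons Nat (succ (succ (succ zero))) (succ zero) (vcons Nat (succ (succ zero)) (succ zero) (vcons Nat (succ zero) (succ (succ (succ (succ (succ (succ (succ (succ (succ (succ zero)))))))))) (vcons Nat zero (succ (succ zero)) (vnil Nat))))
inferred type:
  Vec Nat (succ (succ (succ (succ zero))))
observation: 34 normal-order steps normalize the term, beginning with a beta-redex.


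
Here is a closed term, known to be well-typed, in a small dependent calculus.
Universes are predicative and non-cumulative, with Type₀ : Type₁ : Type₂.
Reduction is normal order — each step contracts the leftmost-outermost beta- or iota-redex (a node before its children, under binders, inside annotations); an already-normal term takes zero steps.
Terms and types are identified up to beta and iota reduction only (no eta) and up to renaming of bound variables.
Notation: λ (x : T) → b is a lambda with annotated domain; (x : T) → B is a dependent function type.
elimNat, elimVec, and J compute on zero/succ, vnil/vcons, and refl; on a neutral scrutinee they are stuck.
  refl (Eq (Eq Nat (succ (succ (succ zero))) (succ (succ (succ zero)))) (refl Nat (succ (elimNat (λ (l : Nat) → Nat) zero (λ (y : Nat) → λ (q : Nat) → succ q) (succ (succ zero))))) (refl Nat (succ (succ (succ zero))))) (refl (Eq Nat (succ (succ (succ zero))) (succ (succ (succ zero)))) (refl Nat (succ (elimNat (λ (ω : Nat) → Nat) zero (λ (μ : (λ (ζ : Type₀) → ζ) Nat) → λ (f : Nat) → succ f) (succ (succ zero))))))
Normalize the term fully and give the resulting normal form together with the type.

reduced normal form:
  refl (Eq (Eq Nat (succ (succ (succ zero))) (succ (succ (succ zero)))) (refl Nat (succ (succ (succ zero)))) (refl Nat (succ (succ (succ zero))))) (refl (Eq Nat (succ (succ (succ zero))) (succ (succ (succ zero)))) (refl Nat (succ (succ (succ zero)))))
the term's type:
  Eq (Eq (Eq Nat (succ (succ (succ zero))) (succ (succ (succ zero)))) (refl Nat (succ (succ (succ zero)))) (refl Nat (succ (succ (succ zero))))) (refl (Eq Nat (succ (succ (succ zero))) (succ (succ (succ zero)))) (refl Nat (succ (succ (succ zero))))) (refl (Eq Nat (succ (succ (succ zero))) (succ (succ (succ zero)))) (refl Nat (succ (succ (succ zero)))))


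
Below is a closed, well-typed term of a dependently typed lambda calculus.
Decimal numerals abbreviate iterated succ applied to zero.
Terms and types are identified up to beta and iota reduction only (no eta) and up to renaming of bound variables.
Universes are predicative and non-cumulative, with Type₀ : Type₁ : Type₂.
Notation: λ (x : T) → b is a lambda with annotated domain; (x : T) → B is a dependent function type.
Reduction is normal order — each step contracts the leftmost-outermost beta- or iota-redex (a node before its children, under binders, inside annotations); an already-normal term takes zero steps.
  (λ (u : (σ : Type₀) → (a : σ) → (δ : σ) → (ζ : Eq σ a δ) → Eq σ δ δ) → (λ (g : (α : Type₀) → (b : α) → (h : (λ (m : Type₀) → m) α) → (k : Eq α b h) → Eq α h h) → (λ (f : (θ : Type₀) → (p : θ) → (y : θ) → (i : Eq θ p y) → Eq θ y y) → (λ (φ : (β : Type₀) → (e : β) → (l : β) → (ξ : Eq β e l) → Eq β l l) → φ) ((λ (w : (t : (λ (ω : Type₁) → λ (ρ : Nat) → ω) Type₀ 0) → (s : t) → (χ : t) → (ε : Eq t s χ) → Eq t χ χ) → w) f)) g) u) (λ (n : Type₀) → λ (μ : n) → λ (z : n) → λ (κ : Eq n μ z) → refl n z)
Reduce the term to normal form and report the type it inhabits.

reduced normal form:
  λ (u : Type₀) → λ (σ : u) → λ (a : u) → λ (δ : Eq u σ a) → refl u a
inferred type:
  (u : Type₀) → (σ : u) → (a : u) → (δ : Eq u σ a) → Eq u a a
observation: contracting a beta-redex first, the term normalizes in 5 steps.


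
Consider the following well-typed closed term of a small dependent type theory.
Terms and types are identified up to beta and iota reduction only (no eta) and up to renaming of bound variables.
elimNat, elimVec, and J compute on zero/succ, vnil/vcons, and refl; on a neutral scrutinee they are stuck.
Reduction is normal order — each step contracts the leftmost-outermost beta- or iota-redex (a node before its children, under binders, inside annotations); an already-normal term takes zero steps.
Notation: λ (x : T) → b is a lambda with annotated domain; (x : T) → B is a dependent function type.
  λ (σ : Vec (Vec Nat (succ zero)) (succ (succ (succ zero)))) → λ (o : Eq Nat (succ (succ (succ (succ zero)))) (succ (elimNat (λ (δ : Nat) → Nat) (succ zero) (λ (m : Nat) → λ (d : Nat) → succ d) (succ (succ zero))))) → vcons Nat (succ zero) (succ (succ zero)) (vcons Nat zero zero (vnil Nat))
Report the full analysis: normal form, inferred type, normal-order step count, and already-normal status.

normal form:
  λ (σ : Vec (Vec Nat (succ zero)) (succ (succ (succ zero)))) → λ (o : Eq Nat (succ (succ (succ (succ zero)))) (succ (succ (succ (succ zero))))) → vcons Nat (succ zero) (succ (succ zero)) (vcons Nat zero zero (vnil Nat))
type:
  (σ : Vec (Vec Nat (succ zero)) (succ (succ (succ zero)))) → (o : Eq Nat (succ (succ (succ (succ zero)))) (succ (succ (succ (succ zero))))) → Vec Nat (succ (succ zero))
steps to reach normal form (normal order): 7
already normal: no
first redex: an elimNat iota-redex


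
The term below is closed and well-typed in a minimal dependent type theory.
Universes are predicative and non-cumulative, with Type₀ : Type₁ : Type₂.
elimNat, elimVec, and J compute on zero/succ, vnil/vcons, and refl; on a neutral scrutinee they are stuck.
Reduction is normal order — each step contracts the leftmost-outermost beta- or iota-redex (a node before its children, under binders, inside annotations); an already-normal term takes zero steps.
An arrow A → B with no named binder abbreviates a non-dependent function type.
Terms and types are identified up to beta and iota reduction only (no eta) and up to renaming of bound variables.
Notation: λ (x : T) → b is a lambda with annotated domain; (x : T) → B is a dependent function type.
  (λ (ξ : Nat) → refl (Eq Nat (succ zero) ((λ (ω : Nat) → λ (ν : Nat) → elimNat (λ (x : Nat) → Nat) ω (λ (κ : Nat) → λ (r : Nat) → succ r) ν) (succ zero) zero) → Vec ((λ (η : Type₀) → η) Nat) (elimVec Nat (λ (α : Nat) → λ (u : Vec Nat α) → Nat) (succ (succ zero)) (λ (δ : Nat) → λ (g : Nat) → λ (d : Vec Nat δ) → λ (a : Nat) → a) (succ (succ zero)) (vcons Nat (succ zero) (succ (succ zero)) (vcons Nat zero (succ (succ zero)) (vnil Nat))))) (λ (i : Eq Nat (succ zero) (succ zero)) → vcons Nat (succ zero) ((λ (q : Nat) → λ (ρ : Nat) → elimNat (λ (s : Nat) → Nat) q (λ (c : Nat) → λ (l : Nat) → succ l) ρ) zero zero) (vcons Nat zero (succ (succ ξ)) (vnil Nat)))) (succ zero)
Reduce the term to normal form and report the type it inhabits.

reduced normal form:
  refl (Eq Nat (succ zero) (succ zero) → Vec Nat (succ (succ zero))) (λ (ξ : Eq Nat (succ zero) (succ zero)) → vcons Nat (succ zero) zero (vcons Nat zero (succ (succ (succ zero))) (vnil Nat)))
the term's type:
  Eq (Eq Nat (succ zero) (succ zero) → Vec Nat (succ (succ zero))) (λ (ξ : Eq Nat (succ zero) (succ zero)) → vcons Nat (succ zero) zero (vcons Nat zero (succ (succ (succ zero))) (vnil Nat))) (λ (ω : Eq Nat (succ zero) (succ zero)) → vcons Nat (succ zero) zero (vcons Nat zero (succ (succ (succ zero))) (vnil Nat)))
observation: 19 normal-order steps separate the term from its normal form.


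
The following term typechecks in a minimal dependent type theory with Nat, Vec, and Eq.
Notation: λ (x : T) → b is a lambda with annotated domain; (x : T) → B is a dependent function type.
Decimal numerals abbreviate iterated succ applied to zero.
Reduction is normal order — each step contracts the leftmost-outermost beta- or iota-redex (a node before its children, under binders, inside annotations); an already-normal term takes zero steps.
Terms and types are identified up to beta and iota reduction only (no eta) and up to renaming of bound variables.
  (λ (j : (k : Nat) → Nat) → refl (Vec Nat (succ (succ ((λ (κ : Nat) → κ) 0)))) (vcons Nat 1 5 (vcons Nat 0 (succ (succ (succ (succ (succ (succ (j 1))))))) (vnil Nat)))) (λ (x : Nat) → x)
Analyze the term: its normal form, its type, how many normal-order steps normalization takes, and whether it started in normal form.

reduced normal form:
  refl (Vec Nat 2) (vcons Nat 1 5 (vcons Nat 0 7 (vnil Nat)))
the term's type:
  Eq (Vec Nat 2) (vcons Nat 1 5 (vcons Nat 0 7 (vnil Nat))) (vcons Nat 1 5 (vcons Nat 0 7 (vnil Nat)))
normal-order step count: 3
term was already normal: no
first contracted redex: a beta-redex


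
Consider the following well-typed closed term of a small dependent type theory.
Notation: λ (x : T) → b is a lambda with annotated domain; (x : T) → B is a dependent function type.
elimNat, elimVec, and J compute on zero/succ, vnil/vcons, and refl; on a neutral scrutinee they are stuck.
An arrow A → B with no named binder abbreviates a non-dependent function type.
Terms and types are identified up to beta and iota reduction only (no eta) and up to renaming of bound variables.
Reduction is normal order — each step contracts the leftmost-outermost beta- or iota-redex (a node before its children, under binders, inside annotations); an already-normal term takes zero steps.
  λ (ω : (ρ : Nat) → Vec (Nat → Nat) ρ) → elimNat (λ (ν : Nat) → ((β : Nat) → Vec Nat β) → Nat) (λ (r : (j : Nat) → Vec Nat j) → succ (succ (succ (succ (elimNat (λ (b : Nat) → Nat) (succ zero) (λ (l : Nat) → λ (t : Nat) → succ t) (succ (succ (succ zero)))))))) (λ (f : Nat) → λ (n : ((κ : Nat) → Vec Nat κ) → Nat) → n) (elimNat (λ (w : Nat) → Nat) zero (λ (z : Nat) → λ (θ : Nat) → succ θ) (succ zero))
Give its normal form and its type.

reduced normal form:
  λ (ω : (ρ : Nat) → Vec (Nat → Nat) ρ) → λ (ν : (β : Nat) → Vec Nat β) → succ (succ (succ (succ (succ (succ (succ (succ zero)))))))
the term's type:
  ((ω : Nat) → Vec (Nat → Nat) ω) → ((ρ : Nat) → Vec Nat ρ) → Nat


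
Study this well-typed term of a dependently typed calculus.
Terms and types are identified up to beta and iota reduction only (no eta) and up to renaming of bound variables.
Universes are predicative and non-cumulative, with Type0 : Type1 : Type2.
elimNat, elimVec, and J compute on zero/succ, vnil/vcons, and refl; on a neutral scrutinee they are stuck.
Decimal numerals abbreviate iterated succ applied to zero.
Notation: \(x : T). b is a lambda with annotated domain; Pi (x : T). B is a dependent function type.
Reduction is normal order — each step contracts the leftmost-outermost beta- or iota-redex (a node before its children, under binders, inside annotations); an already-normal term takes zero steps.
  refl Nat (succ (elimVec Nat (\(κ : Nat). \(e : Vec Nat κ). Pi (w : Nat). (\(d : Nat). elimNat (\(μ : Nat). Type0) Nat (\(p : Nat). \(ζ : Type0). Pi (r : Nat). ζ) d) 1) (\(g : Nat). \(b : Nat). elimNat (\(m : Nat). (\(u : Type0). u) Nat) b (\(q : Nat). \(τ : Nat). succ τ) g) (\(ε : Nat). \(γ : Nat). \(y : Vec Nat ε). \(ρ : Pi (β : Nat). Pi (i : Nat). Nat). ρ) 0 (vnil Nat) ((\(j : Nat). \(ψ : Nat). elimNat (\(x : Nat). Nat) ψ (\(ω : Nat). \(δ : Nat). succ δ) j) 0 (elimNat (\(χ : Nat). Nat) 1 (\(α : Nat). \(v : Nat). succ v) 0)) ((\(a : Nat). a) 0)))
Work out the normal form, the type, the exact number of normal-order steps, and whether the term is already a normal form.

resulting normal form:
  refl Nat 2
the term's type:
  Eq Nat 2 2
normal-order step count: 13
started in normal form: no
first contracted redex: an elimVec iota-redex
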